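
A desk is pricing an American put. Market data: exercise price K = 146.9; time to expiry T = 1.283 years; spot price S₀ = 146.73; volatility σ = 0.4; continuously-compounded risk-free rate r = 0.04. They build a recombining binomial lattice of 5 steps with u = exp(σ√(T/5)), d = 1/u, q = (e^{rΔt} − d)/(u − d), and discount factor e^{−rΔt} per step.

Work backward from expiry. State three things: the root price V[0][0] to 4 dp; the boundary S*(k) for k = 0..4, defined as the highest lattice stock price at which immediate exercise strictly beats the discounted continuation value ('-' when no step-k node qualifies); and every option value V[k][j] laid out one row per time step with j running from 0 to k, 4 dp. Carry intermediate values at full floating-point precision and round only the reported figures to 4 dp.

Δt=0.25660  u=1.22461  d=0.81659  q=0.47480  discount=0.98979
step 5 (expiry): payoffs max(K−S,0) = 93.6243 67.0040 27.0823 0.0000 0.0000 0.0000
step 4: (k=4,j=0): S=65.2420, (K−S)⁺=81.6580, hold=80.1580 ⇒ V=81.6580 exercise | (k=4,j=1): S=97.8415, (K−S)⁺=49.0585, hold=47.5585 ⇒ V=49.0585 exercise | (k=4,j=2): S=146.7300, (K−S)⁺=0.1700, hold=14.0783 ⇒ V=14.0783 continue | (k=4,j=3): S=220.0467, (K−S)⁺=0.0000, hold=0.0000 ⇒ V=0.0000 continue | (k=4,j=4): S=329.9976, (K−S)⁺=0.0000, hold=0.0000 ⇒ V=0.0000 continue  boundary S*=97.8415
step 3: (k=3,j=0): S=79.8960, (K−S)⁺=67.0040, hold=65.5039 ⇒ V=67.0040 exercise | (k=3,j=1): S=119.8177, (K−S)⁺=27.0823, hold=32.1185 ⇒ V=32.1185 continue | (k=3,j=2): S=179.6871, (K−S)⁺=0.0000, hold=7.3184 ⇒ V=7.3184 continue | (k=3,j=3): S=269.4715, (K−S)⁺=0.0000, hold=0.0000 ⇒ V=0.0000 continue  boundary S*=79.8960
step 2: (k=2,j=0): S=97.8415, (K−S)⁺=49.0585, hold=49.9252 ⇒ V=49.9252 continue | (k=2,j=1): S=146.7300, (K−S)⁺=0.1700, hold=20.1356 ⇒ V=20.1356 continue | (k=2,j=2): S=220.0467, (K−S)⁺=0.0000, hold=3.8044 ⇒ V=3.8044 continue  boundary S*=-
step 1: (k=1,j=0): S=119.8177, (K−S)⁺=27.0823, hold=35.4157 ⇒ V=35.4157 continue | (k=1,j=1): S=179.6871, (K−S)⁺=0.0000, hold=12.2551 ⇒ V=12.2551 continue  boundary S*=-
step 0: (k=0,j=0): S=146.7300, (K−S)⁺=0.1700, hold=24.1696 ⇒ V=24.1696 continue  boundary S*=-

price = 24.1696
boundary = - - - 79.8960 97.8415
tree:
24.1696
35.4157 12.2551
49.9252 20.1356 3.8044
67.0040 32.1185 7.3184 0.0000
81.6580 49.0585 14.0783 0.0000 0.0000
93.6243 67.0040 27.0823 0.0000 0.0000 0.0000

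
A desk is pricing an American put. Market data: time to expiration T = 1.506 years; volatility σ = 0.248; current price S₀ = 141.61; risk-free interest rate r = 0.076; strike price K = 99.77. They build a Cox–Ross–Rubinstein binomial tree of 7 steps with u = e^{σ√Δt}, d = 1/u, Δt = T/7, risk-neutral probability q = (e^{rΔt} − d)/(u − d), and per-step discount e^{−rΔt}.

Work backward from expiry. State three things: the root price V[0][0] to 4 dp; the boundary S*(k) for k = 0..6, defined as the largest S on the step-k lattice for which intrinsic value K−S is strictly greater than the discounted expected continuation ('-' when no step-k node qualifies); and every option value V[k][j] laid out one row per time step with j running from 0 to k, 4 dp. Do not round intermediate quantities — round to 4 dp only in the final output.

price = 0.8807
boundary = - - - - - 79.6723 89.3850
tree:
0.8807
1.7308 0.1912
3.3432 0.4251 0.0000
6.3104 0.9452 0.0000 0.0000
11.5346 2.1012 0.0000 0.0000 0.0000
20.0977 4.6713 0.0000 0.0000 0.0000 0.0000
28.7551 10.3850 0.0000 0.0000 0.0000 0.0000 0.0000
36.4716 20.0977 0.0000 0.0000 0.0000 0.0000 0.0000 0.0000

Δt=0.21514, u=1.12191, d=0.89134, q=0.54277, disc=e^(-rΔt)=0.98378
k=7 terminal: V=max(K-S,0) → 36.4716 20.0977 0.0000 0.0000 0.0000 0.0000 0.0000 0.0000
k=6: j=0 S=71.0149 intr=28.7551 cont=27.1370 V=28.7551[EX]; j=1 S=89.3850 intr=10.3850 cont=9.0402 V=10.3850[EX]; j=2 S=112.5069 intr=0.0000 cont=0.0000 V=0.0000[hold]; j=3 S=141.6100 intr=0.0000 cont=0.0000 V=0.0000[hold]; j=4 S=178.2414 intr=0.0000 cont=0.0000 V=0.0000[hold]; j=5 S=224.3486 intr=0.0000 cont=0.0000 V=0.0000[hold]; j=6 S=282.3827 intr=0.0000 cont=0.0000 V=0.0000[hold]  S*(6)=89.3850
k=5: j=0 S=79.6723 intr=20.0977 cont=18.4797 V=20.0977[EX]; j=1 S=100.2817 intr=0.0000 cont=4.6713 V=4.6713[hold]; j=2 S=126.2224 intr=0.0000 cont=0.0000 V=0.0000[hold]; j=3 S=158.8734 intr=0.0000 cont=0.0000 V=0.0000[hold]; j=4 S=199.9705 intr=0.0000 cont=0.0000 V=0.0000[hold]; j=5 S=251.6985 intr=0.0000 cont=0.0000 V=0.0000[hold]  S*(5)=79.6723
k=4: j=0 S=89.3850 intr=10.3850 cont=11.5346 V=11.5346[hold]; j=1 S=112.5069 intr=0.0000 cont=2.1012 V=2.1012[hold]; j=2 S=141.6100 intr=0.0000 cont=0.0000 V=0.0000[hold]; j=3 S=178.2414 intr=0.0000 cont=0.0000 V=0.0000[hold]; j=4 S=224.3486 intr=0.0000 cont=0.0000 V=0.0000[hold]  S*(4)=-
k=3: j=0 S=100.2817 intr=0.0000 cont=6.3104 V=6.3104[hold]; j=1 S=126.2224 intr=0.0000 cont=0.9452 V=0.9452[hold]; j=2 S=158.8734 intr=0.0000 cont=0.0000 V=0.0000[hold]; j=3 S=199.9705 intr=0.0000 cont=0.0000 V=0.0000[hold]  S*(3)=-
k=2: j=0 S=112.5069 intr=0.0000 cont=3.3432 V=3.3432[hold]; j=1 S=141.6100 intr=0.0000 cont=0.4251 V=0.4251[hold]; j=2 S=178.2414 intr=0.0000 cont=0.0000 V=0.0000[hold]  S*(2)=-
k=1: j=0 S=126.2224 intr=0.0000 cont=1.7308 V=1.7308[hold]; j=1 S=158.8734 intr=0.0000 cont=0.1912 V=0.1912[hold]  S*(1)=-
k=0: j=0 S=141.6100 intr=0.0000 cont=0.8807 V=0.8807[hold]  S*(0)=-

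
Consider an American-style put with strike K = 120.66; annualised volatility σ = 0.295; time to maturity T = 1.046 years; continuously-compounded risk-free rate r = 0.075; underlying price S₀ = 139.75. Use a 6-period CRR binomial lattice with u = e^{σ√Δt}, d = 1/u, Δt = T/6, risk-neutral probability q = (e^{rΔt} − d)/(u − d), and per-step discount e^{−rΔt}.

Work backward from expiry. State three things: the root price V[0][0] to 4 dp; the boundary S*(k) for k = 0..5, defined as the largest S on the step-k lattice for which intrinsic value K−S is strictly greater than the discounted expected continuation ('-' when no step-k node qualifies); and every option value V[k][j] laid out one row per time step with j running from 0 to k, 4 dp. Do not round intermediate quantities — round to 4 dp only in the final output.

price = 5.7074
boundary = - - - 96.5768 85.3847 96.5768
tree:
5.7074
9.5387 2.3503
15.4577 4.3705 0.5635
24.0832 7.9656 1.1957 0.0000
35.2753 14.1261 2.5371 0.0000 0.0000
45.1704 24.0832 5.3837 0.0000 0.0000 0.0000
53.9188 35.2753 11.4240 0.0000 0.0000 0.0000 0.0000

params: Δt=0.17433 u=1.13108 d=0.88411 q=0.52254 e^(-rΔt)=0.98701
t_6 payoffs: 53.9188 35.2753 11.4240 0.0000 0.0000 0.0000 0.0000
t_5: node(5,0) S=75.4896 payoff=45.1704 vs cont=43.6030 → 45.1704 [stop]  node(5,1) S=96.5768 payoff=24.0832 vs cont=22.5158 → 24.0832 [stop]  node(5,2) S=123.5546 payoff=0.0000 vs cont=5.3837 → 5.3837 [wait]  node(5,3) S=158.0683 payoff=0.0000 vs cont=0.0000 → 0.0000 [wait]  node(5,4) S=202.2231 payoff=0.0000 vs cont=0.0000 → 0.0000 [wait]  node(5,5) S=258.7120 payoff=0.0000 vs cont=0.0000 → 0.0000 [wait]  ⇒ S*(5)=96.5768
t_4: node(4,0) S=85.3847 payoff=35.2753 vs cont=33.7079 → 35.2753 [stop]  node(4,1) S=109.2360 payoff=11.4240 vs cont=14.1261 → 14.1261 [wait]  node(4,2) S=139.7500 payoff=0.0000 vs cont=2.5371 → 2.5371 [wait]  node(4,3) S=178.7877 payoff=0.0000 vs cont=0.0000 → 0.0000 [wait]  node(4,4) S=228.7303 payoff=0.0000 vs cont=0.0000 → 0.0000 [wait]  ⇒ S*(4)=85.3847
t_3: node(3,0) S=96.5768 payoff=24.0832 vs cont=23.9094 → 24.0832 [stop]  node(3,1) S=123.5546 payoff=0.0000 vs cont=7.9656 → 7.9656 [wait]  node(3,2) S=158.0683 payoff=0.0000 vs cont=1.1957 → 1.1957 [wait]  node(3,3) S=202.2231 payoff=0.0000 vs cont=0.0000 → 0.0000 [wait]  ⇒ S*(3)=96.5768
t_2: node(2,0) S=109.2360 payoff=11.4240 vs cont=15.4577 → 15.4577 [wait]  node(2,1) S=139.7500 payoff=0.0000 vs cont=4.3705 → 4.3705 [wait]  node(2,2) S=178.7877 payoff=0.0000 vs cont=0.5635 → 0.5635 [wait]  ⇒ S*(2)=-
t_1: node(1,0) S=123.5546 payoff=0.0000 vs cont=9.5387 → 9.5387 [wait]  node(1,1) S=158.0683 payoff=0.0000 vs cont=2.3503 → 2.3503 [wait]  ⇒ S*(1)=-
t_0: node(0,0) S=139.7500 payoff=0.0000 vs cont=5.7074 → 5.7074 [wait]  ⇒ S*(0)=-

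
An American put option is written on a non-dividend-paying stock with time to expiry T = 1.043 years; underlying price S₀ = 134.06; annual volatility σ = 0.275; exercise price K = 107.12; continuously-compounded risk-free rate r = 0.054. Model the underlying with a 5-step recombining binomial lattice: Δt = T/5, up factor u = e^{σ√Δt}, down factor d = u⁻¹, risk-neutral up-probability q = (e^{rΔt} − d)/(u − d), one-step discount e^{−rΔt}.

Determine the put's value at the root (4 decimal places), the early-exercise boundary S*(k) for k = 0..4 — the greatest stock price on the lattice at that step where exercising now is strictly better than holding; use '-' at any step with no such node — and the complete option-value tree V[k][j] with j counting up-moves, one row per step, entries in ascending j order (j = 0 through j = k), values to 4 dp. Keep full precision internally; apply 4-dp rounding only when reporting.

Δt=0.20860, u=1.13383, d=0.88197, q=0.51362, disc=e^(-rΔt)=0.98880
k=5 terminal: V=max(K-S,0) → 35.5778 15.1477 0.0000 0.0000 0.0000 0.0000
k=4: j=0 S=81.1166 intr=26.0034 cont=24.8036 V=26.0034[EX]; j=1 S=104.2808 intr=2.8392 cont=7.2850 V=7.2850[hold]; j=2 S=134.0600 intr=0.0000 cont=0.0000 V=0.0000[hold]; j=3 S=172.3432 intr=0.0000 cont=0.0000 V=0.0000[hold]; j=4 S=221.5587 intr=0.0000 cont=0.0000 V=0.0000[hold]  S*(4)=81.1166
k=3: j=0 S=91.9723 intr=15.1477 cont=16.2057 V=16.2057[hold]; j=1 S=118.2366 intr=0.0000 cont=3.5036 V=3.5036[hold]; j=2 S=152.0011 intr=0.0000 cont=0.0000 V=0.0000[hold]; j=3 S=195.4076 intr=0.0000 cont=0.0000 V=0.0000[hold]  S*(3)=-
k=2: j=0 S=104.2808 intr=2.8392 cont=9.5732 V=9.5732[hold]; j=1 S=134.0600 intr=0.0000 cont=1.6850 V=1.6850[hold]; j=2 S=172.3432 intr=0.0000 cont=0.0000 V=0.0000[hold]  S*(2)=-
k=1: j=0 S=118.2366 intr=0.0000 cont=5.4598 V=5.4598[hold]; j=1 S=152.0011 intr=0.0000 cont=0.8104 V=0.8104[hold]  S*(1)=-
k=0: j=0 S=134.0600 intr=0.0000 cont=3.0374 V=3.0374[hold]  S*(0)=-

price = 3.0374
boundary = - - - - 81.1166
tree:
3.0374
5.4598 0.8104
9.5732 1.6850 0.0000
16.2057 3.5036 0.0000 0.0000
26.0034 7.2850 0.0000 0.0000 0.0000
35.5778 15.1477 0.0000 0.0000 0.0000 0.0000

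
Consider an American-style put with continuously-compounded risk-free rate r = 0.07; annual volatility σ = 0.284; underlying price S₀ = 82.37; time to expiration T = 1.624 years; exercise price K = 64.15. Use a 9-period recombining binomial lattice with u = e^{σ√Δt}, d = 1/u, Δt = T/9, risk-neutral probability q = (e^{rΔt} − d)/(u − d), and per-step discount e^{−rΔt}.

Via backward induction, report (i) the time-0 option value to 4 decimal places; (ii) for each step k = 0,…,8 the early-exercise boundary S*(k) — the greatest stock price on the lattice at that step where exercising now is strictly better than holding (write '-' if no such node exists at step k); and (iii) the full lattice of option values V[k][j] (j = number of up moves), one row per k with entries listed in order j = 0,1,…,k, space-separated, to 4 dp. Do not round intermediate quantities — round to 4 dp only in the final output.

Δt=0.18044, u=1.12822, d=0.88635, q=0.52243, disc=e^(-rΔt)=0.98745
k=9 terminal: V=max(K-S,0) → 36.3381 28.7489 19.0887 6.7926 0.0000 0.0000 0.0000 0.0000 0.0000 0.0000
k=8: j=0 S=31.3779 intr=32.7721 cont=31.9669 V=32.7721[EX]; j=1 S=39.9402 intr=24.2098 cont=23.4046 V=24.2098[EX]; j=2 S=50.8389 intr=13.3111 cont=12.5059 V=13.3111[EX]; j=3 S=64.7117 intr=0.0000 cont=3.2032 V=3.2032[hold]; j=4 S=82.3700 intr=0.0000 cont=0.0000 V=0.0000[hold]; j=5 S=104.8468 intr=0.0000 cont=0.0000 V=0.0000[hold]; j=6 S=133.4571 intr=0.0000 cont=0.0000 V=0.0000[hold]; j=7 S=169.8744 intr=0.0000 cont=0.0000 V=0.0000[hold]; j=8 S=216.2291 intr=0.0000 cont=0.0000 V=0.0000[hold]  S*(8)=50.8389
k=7: j=0 S=35.4011 intr=28.7489 cont=27.9437 V=28.7489[EX]; j=1 S=45.0613 intr=19.0887 cont=18.2835 V=19.0887[EX]; j=2 S=57.3574 intr=6.7926 cont=7.9296 V=7.9296[hold]; j=3 S=73.0089 intr=0.0000 cont=1.5105 V=1.5105[hold]; j=4 S=92.9313 intr=0.0000 cont=0.0000 V=0.0000[hold]; j=5 S=118.2901 intr=0.0000 cont=0.0000 V=0.0000[hold]; j=6 S=150.5687 intr=0.0000 cont=0.0000 V=0.0000[hold]; j=7 S=191.6554 intr=0.0000 cont=0.0000 V=0.0000[hold]  S*(7)=45.0613
k=6: j=0 S=39.9402 intr=24.2098 cont=23.4046 V=24.2098[EX]; j=1 S=50.8389 intr=13.3111 cont=13.0924 V=13.3111[EX]; j=2 S=64.7117 intr=0.0000 cont=4.5186 V=4.5186[hold]; j=3 S=82.3700 intr=0.0000 cont=0.7123 V=0.7123[hold]; j=4 S=104.8468 intr=0.0000 cont=0.0000 V=0.0000[hold]; j=5 S=133.4571 intr=0.0000 cont=0.0000 V=0.0000[hold]; j=6 S=169.8744 intr=0.0000 cont=0.0000 V=0.0000[hold]  S*(6)=50.8389
k=5: j=0 S=45.0613 intr=19.0887 cont=18.2835 V=19.0887[EX]; j=1 S=57.3574 intr=6.7926 cont=8.6082 V=8.6082[hold]; j=2 S=73.0089 intr=0.0000 cont=2.4984 V=2.4984[hold]; j=3 S=92.9313 intr=0.0000 cont=0.3359 V=0.3359[hold]; j=4 S=118.2901 intr=0.0000 cont=0.0000 V=0.0000[hold]; j=5 S=150.5687 intr=0.0000 cont=0.0000 V=0.0000[hold]  S*(5)=45.0613
k=4: j=0 S=50.8389 intr=13.3111 cont=13.4425 V=13.4425[hold]; j=1 S=64.7117 intr=0.0000 cont=5.3482 V=5.3482[hold]; j=2 S=82.3700 intr=0.0000 cont=1.3514 V=1.3514[hold]; j=3 S=104.8468 intr=0.0000 cont=0.1584 V=0.1584[hold]; j=4 S=133.4571 intr=0.0000 cont=0.0000 V=0.0000[hold]  S*(4)=-
k=3: j=0 S=57.3574 intr=6.7926 cont=9.0982 V=9.0982[hold]; j=1 S=73.0089 intr=0.0000 cont=3.2193 V=3.2193[hold]; j=2 S=92.9313 intr=0.0000 cont=0.7190 V=0.7190[hold]; j=3 S=118.2901 intr=0.0000 cont=0.0747 V=0.0747[hold]  S*(3)=-
k=2: j=0 S=64.7117 intr=0.0000 cont=5.9512 V=5.9512[hold]; j=1 S=82.3700 intr=0.0000 cont=1.8891 V=1.8891[hold]; j=2 S=104.8468 intr=0.0000 cont=0.3776 V=0.3776[hold]  S*(2)=-
k=1: j=0 S=73.0089 intr=0.0000 cont=3.7809 V=3.7809[hold]; j=1 S=92.9313 intr=0.0000 cont=1.0856 V=1.0856[hold]  S*(1)=-
k=0: j=0 S=82.3700 intr=0.0000 cont=2.3430 V=2.3430[hold]  S*(0)=-

price = 2.3430
boundary = - - - - - 45.0613 50.8389 45.0613 50.8389
tree:
2.3430
3.7809 1.0856
5.9512 1.8891 0.3776
9.0982 3.2193 0.7190 0.0747
13.4425 5.3482 1.3514 0.1584 0.0000
19.0887 8.6082 2.4984 0.3359 0.0000 0.0000
24.2098 13.3111 4.5186 0.7123 0.0000 0.0000 0.0000
28.7489 19.0887 7.9296 1.5105 0.0000 0.0000 0.0000 0.0000
32.7721 24.2098 13.3111 3.2032 0.0000 0.0000 0.0000 0.0000 0.0000
36.3381 28.7489 19.0887 6.7926 0.0000 0.0000 0.0000 0.0000 0.0000 0.0000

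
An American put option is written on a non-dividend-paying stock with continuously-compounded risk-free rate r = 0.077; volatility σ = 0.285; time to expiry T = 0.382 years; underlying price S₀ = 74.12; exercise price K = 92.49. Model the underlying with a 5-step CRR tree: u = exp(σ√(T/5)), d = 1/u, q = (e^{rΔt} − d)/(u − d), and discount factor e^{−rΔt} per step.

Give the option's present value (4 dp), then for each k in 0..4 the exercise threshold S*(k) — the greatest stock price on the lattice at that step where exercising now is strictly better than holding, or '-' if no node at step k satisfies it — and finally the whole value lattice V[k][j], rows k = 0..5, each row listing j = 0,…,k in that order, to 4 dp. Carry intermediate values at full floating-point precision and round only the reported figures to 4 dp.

Δt=0.07640  u=1.08196  d=0.92425  q=0.51773  discount=0.99413
step 5 (expiry): payoffs max(K−S,0) = 42.5008 33.9706 23.9848 12.2950 0.0000 0.0000
step 4: (k=4,j=0): S=54.0864, (K−S)⁺=38.4036, hold=37.8611 ⇒ V=38.4036 exercise | (k=4,j=1): S=63.3158, (K−S)⁺=29.1742, hold=28.6317 ⇒ V=29.1742 exercise | (k=4,j=2): S=74.1200, (K−S)⁺=18.3700, hold=17.8275 ⇒ V=18.3700 exercise | (k=4,j=3): S=86.7679, (K−S)⁺=5.7221, hold=5.8948 ⇒ V=5.8948 continue | (k=4,j=4): S=101.5740, (K−S)⁺=0.0000, hold=0.0000 ⇒ V=0.0000 continue  boundary S*=74.1200
step 3: (k=3,j=0): S=58.5194, (K−S)⁺=33.9706, hold=33.4281 ⇒ V=33.9706 exercise | (k=3,j=1): S=68.5052, (K−S)⁺=23.9848, hold=23.4423 ⇒ V=23.9848 exercise | (k=3,j=2): S=80.1950, (K−S)⁺=12.2950, hold=11.8414 ⇒ V=12.2950 exercise | (k=3,j=3): S=93.8795, (K−S)⁺=0.0000, hold=2.8262 ⇒ V=2.8262 continue  boundary S*=80.1950
step 2: (k=2,j=0): S=63.3158, (K−S)⁺=29.1742, hold=28.6317 ⇒ V=29.1742 exercise | (k=2,j=1): S=74.1200, (K−S)⁺=18.3700, hold=17.8275 ⇒ V=18.3700 exercise | (k=2,j=2): S=86.7679, (K−S)⁺=5.7221, hold=7.3494 ⇒ V=7.3494 continue  boundary S*=74.1200
step 1: (k=1,j=0): S=68.5052, (K−S)⁺=23.9848, hold=23.4423 ⇒ V=23.9848 exercise | (k=1,j=1): S=80.1950, (K−S)⁺=12.2950, hold=12.5901 ⇒ V=12.5901 continue  boundary S*=68.5052
step 0: (k=0,j=0): S=74.1200, (K−S)⁺=18.3700, hold=17.9794 ⇒ V=18.3700 exercise  boundary S*=74.1200

price = 18.3700
boundary = 74.1200 68.5052 74.1200 80.1950 74.1200
tree:
18.3700
23.9848 12.5901
29.1742 18.3700 7.3494
33.9706 23.9848 12.2950 2.8262
38.4036 29.1742 18.3700 5.8948 0.0000
42.5008 33.9706 23.9848 12.2950 0.0000 0.0000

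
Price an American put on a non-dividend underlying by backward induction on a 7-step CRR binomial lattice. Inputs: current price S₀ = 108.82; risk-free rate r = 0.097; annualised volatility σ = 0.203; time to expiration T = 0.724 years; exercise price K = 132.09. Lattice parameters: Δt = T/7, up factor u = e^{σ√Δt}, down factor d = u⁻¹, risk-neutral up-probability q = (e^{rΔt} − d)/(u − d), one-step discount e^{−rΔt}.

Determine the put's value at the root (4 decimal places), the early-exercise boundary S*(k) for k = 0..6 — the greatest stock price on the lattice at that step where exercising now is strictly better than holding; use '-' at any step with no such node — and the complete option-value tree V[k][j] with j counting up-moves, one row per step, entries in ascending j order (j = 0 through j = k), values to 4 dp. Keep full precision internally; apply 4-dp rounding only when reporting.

price = 23.2700
boundary = 108.8200 116.1614 108.8200 116.1614 108.8200 116.1614 123.9981
tree:
23.2700
30.1474 15.9286
36.5902 23.2700 9.5401
42.6258 30.1474 15.9286 4.7094
48.2799 36.5902 23.2700 8.8786 1.5295
53.5767 42.6258 30.1474 15.9286 3.5181 0.0000
58.5387 48.2799 36.5902 23.2700 8.0919 0.0000 0.0000
63.1872 53.5767 42.6258 30.1474 15.9286 0.0000 0.0000 0.0000

params: Δt=0.10343 u=1.06746 d=0.93680 q=0.56085 e^(-rΔt)=0.99002
t_7 payoffs: 63.1872 53.5767 42.6258 30.1474 15.9286 0.0000 0.0000 0.0000
t_6: node(6,0) S=73.5513 payoff=58.5387 vs cont=57.2202 → 58.5387 [stop]  node(6,1) S=83.8101 payoff=48.2799 vs cont=46.9613 → 48.2799 [stop]  node(6,2) S=95.4998 payoff=36.5902 vs cont=35.2716 → 36.5902 [stop]  node(6,3) S=108.8200 payoff=23.2700 vs cont=21.9514 → 23.2700 [stop]  node(6,4) S=123.9981 payoff=8.0919 vs cont=6.9252 → 8.0919 [stop]  node(6,5) S=141.2932 payoff=0.0000 vs cont=0.0000 → 0.0000 [wait]  node(6,6) S=161.0005 payoff=0.0000 vs cont=0.0000 → 0.0000 [wait]  ⇒ S*(6)=123.9981
t_5: node(5,0) S=78.5133 payoff=53.5767 vs cont=52.2581 → 53.5767 [stop]  node(5,1) S=89.4642 payoff=42.6258 vs cont=41.3072 → 42.6258 [stop]  node(5,2) S=101.9426 payoff=30.1474 vs cont=28.8288 → 30.1474 [stop]  node(5,3) S=116.1614 payoff=15.9286 vs cont=14.6100 → 15.9286 [stop]  node(5,4) S=132.3634 payoff=0.0000 vs cont=3.5181 → 3.5181 [wait]  node(5,5) S=150.8253 payoff=0.0000 vs cont=0.0000 → 0.0000 [wait]  ⇒ S*(5)=116.1614
t_4: node(4,0) S=83.8101 payoff=48.2799 vs cont=46.9613 → 48.2799 [stop]  node(4,1) S=95.4998 payoff=36.5902 vs cont=35.2716 → 36.5902 [stop]  node(4,2) S=108.8200 payoff=23.2700 vs cont=21.9514 → 23.2700 [stop]  node(4,3) S=123.9981 payoff=8.0919 vs cont=8.8786 → 8.8786 [wait]  node(4,4) S=141.2932 payoff=0.0000 vs cont=1.5295 → 1.5295 [wait]  ⇒ S*(4)=108.8200
t_3: node(3,0) S=89.4642 payoff=42.6258 vs cont=41.3072 → 42.6258 [stop]  node(3,1) S=101.9426 payoff=30.1474 vs cont=28.8288 → 30.1474 [stop]  node(3,2) S=116.1614 payoff=15.9286 vs cont=15.0468 → 15.9286 [stop]  node(3,3) S=132.3634 payoff=0.0000 vs cont=4.7094 → 4.7094 [wait]  ⇒ S*(3)=116.1614
t_2: node(2,0) S=95.4998 payoff=36.5902 vs cont=35.2716 → 36.5902 [stop]  node(2,1) S=108.8200 payoff=23.2700 vs cont=21.9514 → 23.2700 [stop]  node(2,2) S=123.9981 payoff=8.0919 vs cont=9.5401 → 9.5401 [wait]  ⇒ S*(2)=108.8200
t_1: node(1,0) S=101.9426 payoff=30.1474 vs cont=28.8288 → 30.1474 [stop]  node(1,1) S=116.1614 payoff=15.9286 vs cont=15.4141 → 15.9286 [stop]  ⇒ S*(1)=116.1614
t_0: node(0,0) S=108.8200 payoff=23.2700 vs cont=21.9514 → 23.2700 [stop]  ⇒ S*(0)=108.8200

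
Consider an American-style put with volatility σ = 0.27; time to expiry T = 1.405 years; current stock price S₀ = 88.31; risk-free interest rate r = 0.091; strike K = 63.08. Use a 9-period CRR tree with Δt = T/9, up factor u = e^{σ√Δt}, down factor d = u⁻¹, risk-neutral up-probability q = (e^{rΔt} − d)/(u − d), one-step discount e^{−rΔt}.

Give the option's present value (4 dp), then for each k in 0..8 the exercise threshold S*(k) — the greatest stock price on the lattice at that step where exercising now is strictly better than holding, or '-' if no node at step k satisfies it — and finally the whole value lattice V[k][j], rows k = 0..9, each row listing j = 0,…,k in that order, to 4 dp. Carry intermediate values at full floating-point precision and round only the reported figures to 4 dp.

price = 0.7438
boundary = - - - - - 51.8034 46.5616 51.8034 57.6353
tree:
0.7438
1.3489 0.2486
2.3969 0.4930 0.0472
4.1540 0.9653 0.1041 0.0000
6.9794 1.8599 0.2297 0.0000 0.0000
11.2766 3.5079 0.5069 0.0000 0.0000 0.0000
16.5184 6.4253 1.1184 0.0000 0.0000 0.0000 0.0000
21.2298 11.2766 2.4677 0.0000 0.0000 0.0000 0.0000 0.0000
25.4644 16.5184 5.4447 0.0000 0.0000 0.0000 0.0000 0.0000 0.0000
29.2706 21.2298 11.2766 0.0000 0.0000 0.0000 0.0000 0.0000 0.0000 0.0000

params: Δt=0.15611 u=1.11258 d=0.89881 q=0.54029 e^(-rΔt)=0.98589
t_9 payoffs: 29.2706 21.2298 11.2766 0.0000 0.0000 0.0000 0.0000 0.0000 0.0000 0.0000
t_8: node(8,0) S=37.6156 payoff=25.4644 vs cont=24.5746 → 25.4644 [stop]  node(8,1) S=46.5616 payoff=16.5184 vs cont=15.6286 → 16.5184 [stop]  node(8,2) S=57.6353 payoff=5.4447 vs cont=5.1109 → 5.4447 [stop]  node(8,3) S=71.3427 payoff=0.0000 vs cont=0.0000 → 0.0000 [wait]  node(8,4) S=88.3100 payoff=0.0000 vs cont=0.0000 → 0.0000 [wait]  node(8,5) S=109.3127 payoff=0.0000 vs cont=0.0000 → 0.0000 [wait]  node(8,6) S=135.3104 payoff=0.0000 vs cont=0.0000 → 0.0000 [wait]  node(8,7) S=167.4910 payoff=0.0000 vs cont=0.0000 → 0.0000 [wait]  node(8,8) S=207.3252 payoff=0.0000 vs cont=0.0000 → 0.0000 [wait]  ⇒ S*(8)=57.6353
t_7: node(7,0) S=41.8502 payoff=21.2298 vs cont=20.3400 → 21.2298 [stop]  node(7,1) S=51.8034 payoff=11.2766 vs cont=10.3868 → 11.2766 [stop]  node(7,2) S=64.1238 payoff=0.0000 vs cont=2.4677 → 2.4677 [wait]  node(7,3) S=79.3742 payoff=0.0000 vs cont=0.0000 → 0.0000 [wait]  node(7,4) S=98.2517 payoff=0.0000 vs cont=0.0000 → 0.0000 [wait]  node(7,5) S=121.6188 payoff=0.0000 vs cont=0.0000 → 0.0000 [wait]  node(7,6) S=150.5433 payoff=0.0000 vs cont=0.0000 → 0.0000 [wait]  node(7,7) S=186.3468 payoff=0.0000 vs cont=0.0000 → 0.0000 [wait]  ⇒ S*(7)=51.8034
t_6: node(6,0) S=46.5616 payoff=16.5184 vs cont=15.6286 → 16.5184 [stop]  node(6,1) S=57.6353 payoff=5.4447 vs cont=6.4253 → 6.4253 [wait]  node(6,2) S=71.3427 payoff=0.0000 vs cont=1.1184 → 1.1184 [wait]  node(6,3) S=88.3100 payoff=0.0000 vs cont=0.0000 → 0.0000 [wait]  node(6,4) S=109.3127 payoff=0.0000 vs cont=0.0000 → 0.0000 [wait]  node(6,5) S=135.3104 payoff=0.0000 vs cont=0.0000 → 0.0000 [wait]  node(6,6) S=167.4910 payoff=0.0000 vs cont=0.0000 → 0.0000 [wait]  ⇒ S*(6)=46.5616
t_5: node(5,0) S=51.8034 payoff=11.2766 vs cont=10.9091 → 11.2766 [stop]  node(5,1) S=64.1238 payoff=0.0000 vs cont=3.5079 → 3.5079 [wait]  node(5,2) S=79.3742 payoff=0.0000 vs cont=0.5069 → 0.5069 [wait]  node(5,3) S=98.2517 payoff=0.0000 vs cont=0.0000 → 0.0000 [wait]  node(5,4) S=121.6188 payoff=0.0000 vs cont=0.0000 → 0.0000 [wait]  node(5,5) S=150.5433 payoff=0.0000 vs cont=0.0000 → 0.0000 [wait]  ⇒ S*(5)=51.8034
t_4: node(4,0) S=57.6353 payoff=5.4447 vs cont=6.9794 → 6.9794 [wait]  node(4,1) S=71.3427 payoff=0.0000 vs cont=1.8599 → 1.8599 [wait]  node(4,2) S=88.3100 payoff=0.0000 vs cont=0.2297 → 0.2297 [wait]  node(4,3) S=109.3127 payoff=0.0000 vs cont=0.0000 → 0.0000 [wait]  node(4,4) S=135.3104 payoff=0.0000 vs cont=0.0000 → 0.0000 [wait]  ⇒ S*(4)=-
t_3: node(3,0) S=64.1238 payoff=0.0000 vs cont=4.1540 → 4.1540 [wait]  node(3,1) S=79.3742 payoff=0.0000 vs cont=0.9653 → 0.9653 [wait]  node(3,2) S=98.2517 payoff=0.0000 vs cont=0.1041 → 0.1041 [wait]  node(3,3) S=121.6188 payoff=0.0000 vs cont=0.0000 → 0.0000 [wait]  ⇒ S*(3)=-
t_2: node(2,0) S=71.3427 payoff=0.0000 vs cont=2.3969 → 2.3969 [wait]  node(2,1) S=88.3100 payoff=0.0000 vs cont=0.4930 → 0.4930 [wait]  node(2,2) S=109.3127 payoff=0.0000 vs cont=0.0472 → 0.0472 [wait]  ⇒ S*(2)=-
t_1: node(1,0) S=79.3742 payoff=0.0000 vs cont=1.3489 → 1.3489 [wait]  node(1,1) S=98.2517 payoff=0.0000 vs cont=0.2486 → 0.2486 [wait]  ⇒ S*(1)=-
t_0: node(0,0) S=88.3100 payoff=0.0000 vs cont=0.7438 → 0.7438 [wait]  ⇒ S*(0)=-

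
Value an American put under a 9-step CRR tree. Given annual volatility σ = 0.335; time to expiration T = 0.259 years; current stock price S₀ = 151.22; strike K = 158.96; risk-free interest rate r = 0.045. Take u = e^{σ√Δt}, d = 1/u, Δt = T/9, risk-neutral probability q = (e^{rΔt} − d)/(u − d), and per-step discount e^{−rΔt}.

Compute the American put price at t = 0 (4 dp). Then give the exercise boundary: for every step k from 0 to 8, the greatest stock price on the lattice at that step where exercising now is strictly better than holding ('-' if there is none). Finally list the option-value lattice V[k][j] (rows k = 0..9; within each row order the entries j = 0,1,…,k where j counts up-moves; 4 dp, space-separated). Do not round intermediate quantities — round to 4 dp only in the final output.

Δt=0.02878  u=1.05848  d=0.94476  q=0.49719  discount=0.99871
step 9 (expiry): payoffs max(K−S,0) = 68.2860 57.3716 45.1434 31.4433 16.0941 0.0000 0.0000 0.0000 0.0000 0.0000
step 8: (k=8,j=0): S=95.9762, (K−S)⁺=62.9838, hold=62.7781 ⇒ V=62.9838 exercise | (k=8,j=1): S=107.5288, (K−S)⁺=51.4312, hold=51.2254 ⇒ V=51.4312 exercise | (k=8,j=2): S=120.4721, (K−S)⁺=38.4879, hold=38.2822 ⇒ V=38.4879 exercise | (k=8,j=3): S=134.9733, (K−S)⁺=23.9867, hold=23.7810 ⇒ V=23.9867 exercise | (k=8,j=4): S=151.2200, (K−S)⁺=7.7400, hold=8.0818 ⇒ V=8.0818 continue | (k=8,j=5): S=169.4223, (K−S)⁺=0.0000, hold=0.0000 ⇒ V=0.0000 continue | (k=8,j=6): S=189.8157, (K−S)⁺=0.0000, hold=0.0000 ⇒ V=0.0000 continue | (k=8,j=7): S=212.6638, (K−S)⁺=0.0000, hold=0.0000 ⇒ V=0.0000 continue | (k=8,j=8): S=238.2621, (K−S)⁺=0.0000, hold=0.0000 ⇒ V=0.0000 continue  boundary S*=134.9733
step 7: (k=7,j=0): S=101.5884, (K−S)⁺=57.3716, hold=57.1659 ⇒ V=57.3716 exercise | (k=7,j=1): S=113.8166, (K−S)⁺=45.1434, hold=44.9377 ⇒ V=45.1434 exercise | (k=7,j=2): S=127.5167, (K−S)⁺=31.4433, hold=31.2376 ⇒ V=31.4433 exercise | (k=7,j=3): S=142.8659, (K−S)⁺=16.0941, hold=16.0581 ⇒ V=16.0941 exercise | (k=7,j=4): S=160.0626, (K−S)⁺=0.0000, hold=4.0583 ⇒ V=4.0583 continue | (k=7,j=5): S=179.3294, (K−S)⁺=0.0000, hold=0.0000 ⇒ V=0.0000 continue | (k=7,j=6): S=200.9152, (K−S)⁺=0.0000, hold=0.0000 ⇒ V=0.0000 continue | (k=7,j=7): S=225.0994, (K−S)⁺=0.0000, hold=0.0000 ⇒ V=0.0000 continue  boundary S*=142.8659
step 6: (k=6,j=0): S=107.5288, (K−S)⁺=51.4312, hold=51.2254 ⇒ V=51.4312 exercise | (k=6,j=1): S=120.4721, (K−S)⁺=38.4879, hold=38.2822 ⇒ V=38.4879 exercise | (k=6,j=2): S=134.9733, (K−S)⁺=23.9867, hold=23.7810 ⇒ V=23.9867 exercise | (k=6,j=3): S=151.2200, (K−S)⁺=7.7400, hold=10.0969 ⇒ V=10.0969 continue | (k=6,j=4): S=169.4223, (K−S)⁺=0.0000, hold=2.0379 ⇒ V=2.0379 continue | (k=6,j=5): S=189.8157, (K−S)⁺=0.0000, hold=0.0000 ⇒ V=0.0000 continue | (k=6,j=6): S=212.6638, (K−S)⁺=0.0000, hold=0.0000 ⇒ V=0.0000 continue  boundary S*=134.9733
step 5: (k=5,j=0): S=113.8166, (K−S)⁺=45.1434, hold=44.9377 ⇒ V=45.1434 exercise | (k=5,j=1): S=127.5167, (K−S)⁺=31.4433, hold=31.2376 ⇒ V=31.4433 exercise | (k=5,j=2): S=142.8659, (K−S)⁺=16.0941, hold=17.0587 ⇒ V=17.0587 continue | (k=5,j=3): S=160.0626, (K−S)⁺=0.0000, hold=6.0822 ⇒ V=6.0822 continue | (k=5,j=4): S=179.3294, (K−S)⁺=0.0000, hold=1.0234 ⇒ V=1.0234 continue | (k=5,j=5): S=200.9152, (K−S)⁺=0.0000, hold=0.0000 ⇒ V=0.0000 continue  boundary S*=127.5167
step 4: (k=4,j=0): S=120.4721, (K−S)⁺=38.4879, hold=38.2822 ⇒ V=38.4879 exercise | (k=4,j=1): S=134.9733, (K−S)⁺=23.9867, hold=24.2600 ⇒ V=24.2600 continue | (k=4,j=2): S=151.2200, (K−S)⁺=7.7400, hold=11.5863 ⇒ V=11.5863 continue | (k=4,j=3): S=169.4223, (K−S)⁺=0.0000, hold=3.5624 ⇒ V=3.5624 continue | (k=4,j=4): S=189.8157, (K−S)⁺=0.0000, hold=0.5139 ⇒ V=0.5139 continue  boundary S*=120.4721
step 3: (k=3,j=0): S=127.5167, (K−S)⁺=31.4433, hold=31.3733 ⇒ V=31.4433 exercise | (k=3,j=1): S=142.8659, (K−S)⁺=16.0941, hold=17.9355 ⇒ V=17.9355 continue | (k=3,j=2): S=160.0626, (K−S)⁺=0.0000, hold=7.5870 ⇒ V=7.5870 continue | (k=3,j=3): S=179.3294, (K−S)⁺=0.0000, hold=2.0440 ⇒ V=2.0440 continue  boundary S*=127.5167
step 2: (k=2,j=0): S=134.9733, (K−S)⁺=23.9867, hold=24.6953 ⇒ V=24.6953 continue | (k=2,j=1): S=151.2200, (K−S)⁺=7.7400, hold=12.7738 ⇒ V=12.7738 continue | (k=2,j=2): S=169.4223, (K−S)⁺=0.0000, hold=4.8248 ⇒ V=4.8248 continue  boundary S*=-
step 1: (k=1,j=0): S=142.8659, (K−S)⁺=16.0941, hold=18.7437 ⇒ V=18.7437 continue | (k=1,j=1): S=160.0626, (K−S)⁺=0.0000, hold=8.8102 ⇒ V=8.8102 continue  boundary S*=-
step 0: (k=0,j=0): S=151.2200, (K−S)⁺=7.7400, hold=13.7870 ⇒ V=13.7870 continue  boundary S*=-

price = 13.7870
boundary = - - - 127.5167 120.4721 127.5167 134.9733 142.8659 134.9733
tree:
13.7870
18.7437 8.8102
24.6953 12.7738 4.8248
31.4433 17.9355 7.5870 2.0440
38.4879 24.2600 11.5863 3.5624 0.5139
45.1434 31.4433 17.0587 6.0822 1.0234 0.0000
51.4312 38.4879 23.9867 10.0969 2.0379 0.0000 0.0000
57.3716 45.1434 31.4433 16.0941 4.0583 0.0000 0.0000 0.0000
62.9838 51.4312 38.4879 23.9867 8.0818 0.0000 0.0000 0.0000 0.0000
68.2860 57.3716 45.1434 31.4433 16.0941 0.0000 0.0000 0.0000 0.0000 0.0000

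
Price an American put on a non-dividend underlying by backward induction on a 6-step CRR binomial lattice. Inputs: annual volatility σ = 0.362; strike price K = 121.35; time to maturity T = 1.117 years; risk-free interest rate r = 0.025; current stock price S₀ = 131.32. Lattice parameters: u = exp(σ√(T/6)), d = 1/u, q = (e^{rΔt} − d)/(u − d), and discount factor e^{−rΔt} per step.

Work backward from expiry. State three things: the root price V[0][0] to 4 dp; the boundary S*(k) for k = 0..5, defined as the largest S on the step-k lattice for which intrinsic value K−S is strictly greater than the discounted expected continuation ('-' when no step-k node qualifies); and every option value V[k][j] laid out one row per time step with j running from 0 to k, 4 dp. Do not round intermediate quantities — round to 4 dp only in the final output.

params: Δt=0.18617 u=1.16905 d=0.85539 q=0.47590 e^(-rΔt)=0.99536
t_6 payoffs: 69.9065 51.0432 25.2631 0.0000 0.0000 0.0000 0.0000
t_5: node(5,0) S=60.1400 payoff=61.2100 vs cont=60.6465 → 61.2100 [stop]  node(5,1) S=82.1922 payoff=39.1578 vs cont=38.5943 → 39.1578 [stop]  node(5,2) S=112.3304 payoff=9.0196 vs cont=13.1788 → 13.1788 [wait]  node(5,3) S=153.5198 payoff=0.0000 vs cont=0.0000 → 0.0000 [wait]  node(5,4) S=209.8124 payoff=0.0000 vs cont=0.0000 → 0.0000 [wait]  node(5,5) S=286.7465 payoff=0.0000 vs cont=0.0000 → 0.0000 [wait]  ⇒ S*(5)=82.1922
t_4: node(4,0) S=70.3068 payoff=51.0432 vs cont=50.4798 → 51.0432 [stop]  node(4,1) S=96.0869 payoff=25.2631 vs cont=26.6699 → 26.6699 [wait]  node(4,2) S=131.3200 payoff=0.0000 vs cont=6.8749 → 6.8749 [wait]  node(4,3) S=179.4724 payoff=0.0000 vs cont=0.0000 → 0.0000 [wait]  node(4,4) S=245.2814 payoff=0.0000 vs cont=0.0000 → 0.0000 [wait]  ⇒ S*(4)=70.3068
t_3: node(3,0) S=82.1922 payoff=39.1578 vs cont=39.2607 → 39.2607 [wait]  node(3,1) S=112.3304 payoff=9.0196 vs cont=17.1693 → 17.1693 [wait]  node(3,2) S=153.5198 payoff=0.0000 vs cont=3.5864 → 3.5864 [wait]  node(3,3) S=209.8124 payoff=0.0000 vs cont=0.0000 → 0.0000 [wait]  ⇒ S*(3)=-
t_2: node(2,0) S=96.0869 payoff=25.2631 vs cont=28.6138 → 28.6138 [wait]  node(2,1) S=131.3200 payoff=0.0000 vs cont=10.6554 → 10.6554 [wait]  node(2,2) S=179.4724 payoff=0.0000 vs cont=1.8709 → 1.8709 [wait]  ⇒ S*(2)=-
t_1: node(1,0) S=112.3304 payoff=9.0196 vs cont=19.9742 → 19.9742 [wait]  node(1,1) S=153.5198 payoff=0.0000 vs cont=6.4447 → 6.4447 [wait]  ⇒ S*(1)=-
t_0: node(0,0) S=131.3200 payoff=0.0000 vs cont=13.4726 → 13.4726 [wait]  ⇒ S*(0)=-

price = 13.4726
boundary = - - - - 70.3068 82.1922
tree:
13.4726
19.9742 6.4447
28.6138 10.6554 1.8709
39.2607 17.1693 3.5864 0.0000
51.0432 26.6699 6.8749 0.0000 0.0000
61.2100 39.1578 13.1788 0.0000 0.0000 0.0000
69.9065 51.0432 25.2631 0.0000 0.0000 0.0000 0.0000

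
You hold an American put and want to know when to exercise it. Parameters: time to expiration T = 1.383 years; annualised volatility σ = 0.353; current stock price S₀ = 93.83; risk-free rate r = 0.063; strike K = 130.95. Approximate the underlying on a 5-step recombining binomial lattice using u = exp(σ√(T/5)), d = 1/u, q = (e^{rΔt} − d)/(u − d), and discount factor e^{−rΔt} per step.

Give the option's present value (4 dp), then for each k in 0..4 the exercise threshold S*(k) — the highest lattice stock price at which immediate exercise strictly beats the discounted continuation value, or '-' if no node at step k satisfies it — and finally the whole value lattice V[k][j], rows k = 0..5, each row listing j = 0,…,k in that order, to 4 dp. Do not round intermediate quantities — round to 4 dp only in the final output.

params: Δt=0.27660 u=1.20400 d=0.83056 q=0.50079 e^(-rΔt)=0.98273
t_5 payoffs: 93.8646 77.1901 53.0184 17.9783 0.0000 0.0000
t_4: node(4,0) S=44.6509 payoff=86.2991 vs cont=84.0370 → 86.2991 [stop]  node(4,1) S=64.7271 payoff=66.2229 vs cont=63.9608 → 66.2229 [stop]  node(4,2) S=93.8300 payoff=37.1200 vs cont=34.8579 → 37.1200 [stop]  node(4,3) S=136.0183 payoff=0.0000 vs cont=8.8199 → 8.8199 [wait]  node(4,4) S=197.1756 payoff=0.0000 vs cont=0.0000 → 0.0000 [wait]  ⇒ S*(4)=93.8300
t_3: node(3,0) S=53.7599 payoff=77.1901 vs cont=74.9280 → 77.1901 [stop]  node(3,1) S=77.9316 payoff=53.0184 vs cont=50.7562 → 53.0184 [stop]  node(3,2) S=112.9717 payoff=17.9783 vs cont=22.5511 → 22.5511 [wait]  node(3,3) S=163.7666 payoff=0.0000 vs cont=4.3269 → 4.3269 [wait]  ⇒ S*(3)=77.9316
t_2: node(2,0) S=64.7271 payoff=66.2229 vs cont=63.9608 → 66.2229 [stop]  node(2,1) S=93.8300 payoff=37.1200 vs cont=37.1083 → 37.1200 [stop]  node(2,2) S=136.0183 payoff=0.0000 vs cont=13.1927 → 13.1927 [wait]  ⇒ S*(2)=93.8300
t_1: node(1,0) S=77.9316 payoff=53.0184 vs cont=50.7562 → 53.0184 [stop]  node(1,1) S=112.9717 payoff=17.9783 vs cont=24.7032 → 24.7032 [wait]  ⇒ S*(1)=77.9316
t_0: node(0,0) S=93.8300 payoff=37.1200 vs cont=38.1674 → 38.1674 [wait]  ⇒ S*(0)=-

price = 38.1674
boundary = - 77.9316 93.8300 77.9316 93.8300
tree:
38.1674
53.0184 24.7032
66.2229 37.1200 13.1927
77.1901 53.0184 22.5511 4.3269
86.2991 66.2229 37.1200 8.8199 0.0000
93.8646 77.1901 53.0184 17.9783 0.0000 0.0000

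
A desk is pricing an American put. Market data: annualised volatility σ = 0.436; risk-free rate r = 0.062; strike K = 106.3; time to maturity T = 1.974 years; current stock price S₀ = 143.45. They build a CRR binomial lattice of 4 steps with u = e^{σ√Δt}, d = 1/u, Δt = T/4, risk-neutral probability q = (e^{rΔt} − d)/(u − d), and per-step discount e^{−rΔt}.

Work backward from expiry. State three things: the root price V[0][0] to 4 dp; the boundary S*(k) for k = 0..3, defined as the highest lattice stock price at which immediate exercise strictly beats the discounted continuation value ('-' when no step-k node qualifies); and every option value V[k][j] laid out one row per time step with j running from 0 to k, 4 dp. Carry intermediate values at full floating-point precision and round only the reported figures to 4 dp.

Δt=0.49350  u=1.35837  d=0.73617  q=0.47396  discount=0.96987
step 4 (expiry): payoffs max(K−S,0) = 64.1669 28.5569 0.0000 0.0000 0.0000
step 3: (k=3,j=0): S=57.2325, (K−S)⁺=49.0675, hold=45.8643 ⇒ V=49.0675 exercise | (k=3,j=1): S=105.6042, (K−S)⁺=0.6958, hold=14.5695 ⇒ V=14.5695 continue | (k=3,j=2): S=194.8587, (K−S)⁺=0.0000, hold=0.0000 ⇒ V=0.0000 continue | (k=3,j=3): S=359.5491, (K−S)⁺=0.0000, hold=0.0000 ⇒ V=0.0000 continue  boundary S*=57.2325
step 2: (k=2,j=0): S=77.7431, (K−S)⁺=28.5569, hold=31.7310 ⇒ V=31.7310 continue | (k=2,j=1): S=143.4500, (K−S)⁺=0.0000, hold=7.4332 ⇒ V=7.4332 continue | (k=2,j=2): S=264.6909, (K−S)⁺=0.0000, hold=0.0000 ⇒ V=0.0000 continue  boundary S*=-
step 1: (k=1,j=0): S=105.6042, (K−S)⁺=0.6958, hold=19.6058 ⇒ V=19.6058 continue | (k=1,j=1): S=194.8587, (K−S)⁺=0.0000, hold=3.7924 ⇒ V=3.7924 continue  boundary S*=-
step 0: (k=0,j=0): S=143.4500, (K−S)⁺=0.0000, hold=11.7460 ⇒ V=11.7460 continue  boundary S*=-

price = 11.7460
boundary = - - - 57.2325
tree:
11.7460
19.6058 3.7924
31.7310 7.4332 0.0000
49.0675 14.5695 0.0000 0.0000
64.1669 28.5569 0.0000 0.0000 0.0000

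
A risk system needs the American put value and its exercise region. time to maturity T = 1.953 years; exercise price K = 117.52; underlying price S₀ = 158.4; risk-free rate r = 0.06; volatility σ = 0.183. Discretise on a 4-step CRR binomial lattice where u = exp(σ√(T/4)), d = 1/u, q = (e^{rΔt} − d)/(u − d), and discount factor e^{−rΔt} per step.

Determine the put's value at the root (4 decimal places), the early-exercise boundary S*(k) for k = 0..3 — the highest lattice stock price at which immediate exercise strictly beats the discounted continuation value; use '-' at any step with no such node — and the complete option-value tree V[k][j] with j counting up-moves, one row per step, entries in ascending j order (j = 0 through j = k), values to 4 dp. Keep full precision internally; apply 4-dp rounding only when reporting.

Δt=0.48825, u=1.13641, d=0.87997, q=0.58400, disc=e^(-rΔt)=0.97113
k=4 terminal: V=max(K-S,0) → 22.5426 0.0000 0.0000 0.0000 0.0000
k=3: j=0 S=107.9330 intr=9.5870 cont=9.1069 V=9.5870[EX]; j=1 S=139.3867 intr=0.0000 cont=0.0000 V=0.0000[hold]; j=2 S=180.0068 intr=0.0000 cont=0.0000 V=0.0000[hold]; j=3 S=232.4643 intr=0.0000 cont=0.0000 V=0.0000[hold]  S*(3)=107.9330
k=2: j=0 S=122.6557 intr=0.0000 cont=3.8730 V=3.8730[hold]; j=1 S=158.4000 intr=0.0000 cont=0.0000 V=0.0000[hold]; j=2 S=204.5609 intr=0.0000 cont=0.0000 V=0.0000[hold]  S*(2)=-
k=1: j=0 S=139.3867 intr=0.0000 cont=1.5647 V=1.5647[hold]; j=1 S=180.0068 intr=0.0000 cont=0.0000 V=0.0000[hold]  S*(1)=-
k=0: j=0 S=158.4000 intr=0.0000 cont=0.6321 V=0.6321[hold]  S*(0)=-

price = 0.6321
boundary = - - - 107.9330
tree:
0.6321
1.5647 0.0000
3.8730 0.0000 0.0000
9.5870 0.0000 0.0000 0.0000
22.5426 0.0000 0.0000 0.0000 0.0000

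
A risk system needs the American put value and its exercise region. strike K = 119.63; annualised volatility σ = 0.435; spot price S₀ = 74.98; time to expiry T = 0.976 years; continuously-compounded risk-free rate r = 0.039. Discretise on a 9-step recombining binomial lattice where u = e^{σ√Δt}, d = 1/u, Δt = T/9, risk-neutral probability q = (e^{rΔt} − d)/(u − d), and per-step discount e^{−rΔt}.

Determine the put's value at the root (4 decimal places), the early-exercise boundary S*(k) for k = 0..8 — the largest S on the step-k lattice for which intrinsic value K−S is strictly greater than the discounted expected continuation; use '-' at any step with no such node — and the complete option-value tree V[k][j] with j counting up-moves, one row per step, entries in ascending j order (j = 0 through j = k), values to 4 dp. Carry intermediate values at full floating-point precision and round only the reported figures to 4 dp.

Δt=0.10844  u=1.15402  d=0.86654  q=0.47899  discount=0.99578
step 9 (expiry): payoffs max(K−S,0) = 98.9746 92.1220 82.9961 70.8425 54.6570 33.1018 4.3954 0.0000 0.0000 0.0000
step 8: (k=8,j=0): S=23.8367, (K−S)⁺=95.7933, hold=95.2884 ⇒ V=95.7933 exercise | (k=8,j=1): S=31.7447, (K−S)⁺=87.8853, hold=87.3804 ⇒ V=87.8853 exercise | (k=8,j=2): S=42.2762, (K−S)⁺=77.3538, hold=76.8489 ⇒ V=77.3538 exercise | (k=8,j=3): S=56.3016, (K−S)⁺=63.3284, hold=62.8235 ⇒ V=63.3284 exercise | (k=8,j=4): S=74.9800, (K−S)⁺=44.6500, hold=44.1451 ⇒ V=44.6500 exercise | (k=8,j=5): S=99.8551, (K−S)⁺=19.7749, hold=19.2700 ⇒ V=19.7749 exercise | (k=8,j=6): S=132.9827, (K−S)⁺=0.0000, hold=2.2804 ⇒ V=2.2804 continue | (k=8,j=7): S=177.1006, (K−S)⁺=0.0000, hold=0.0000 ⇒ V=0.0000 continue | (k=8,j=8): S=235.8549, (K−S)⁺=0.0000, hold=0.0000 ⇒ V=0.0000 continue  boundary S*=99.8551
step 7: (k=7,j=0): S=27.5080, (K−S)⁺=92.1220, hold=91.6172 ⇒ V=92.1220 exercise | (k=7,j=1): S=36.6339, (K−S)⁺=82.9961, hold=82.4912 ⇒ V=82.9961 exercise | (k=7,j=2): S=48.7875, (K−S)⁺=70.8425, hold=70.3377 ⇒ V=70.8425 exercise | (k=7,j=3): S=64.9730, (K−S)⁺=54.6570, hold=54.1521 ⇒ V=54.6570 exercise | (k=7,j=4): S=86.5282, (K−S)⁺=33.1018, hold=32.5969 ⇒ V=33.1018 exercise | (k=7,j=5): S=115.2346, (K−S)⁺=4.3954, hold=11.3471 ⇒ V=11.3471 continue | (k=7,j=6): S=153.4644, (K−S)⁺=0.0000, hold=1.1831 ⇒ V=1.1831 continue | (k=7,j=7): S=204.3772, (K−S)⁺=0.0000, hold=0.0000 ⇒ V=0.0000 continue  boundary S*=86.5282
step 6: (k=6,j=0): S=31.7447, (K−S)⁺=87.8853, hold=87.3804 ⇒ V=87.8853 exercise | (k=6,j=1): S=42.2762, (K−S)⁺=77.3538, hold=76.8489 ⇒ V=77.3538 exercise | (k=6,j=2): S=56.3016, (K−S)⁺=63.3284, hold=62.8235 ⇒ V=63.3284 exercise | (k=6,j=3): S=74.9800, (K−S)⁺=44.6500, hold=44.1451 ⇒ V=44.6500 exercise | (k=6,j=4): S=99.8551, (K−S)⁺=19.7749, hold=22.5857 ⇒ V=22.5857 continue | (k=6,j=5): S=132.9827, (K−S)⁺=0.0000, hold=6.4513 ⇒ V=6.4513 continue | (k=6,j=6): S=177.1006, (K−S)⁺=0.0000, hold=0.6138 ⇒ V=0.6138 continue  boundary S*=74.9800
step 5: (k=5,j=0): S=36.6339, (K−S)⁺=82.9961, hold=82.4912 ⇒ V=82.9961 exercise | (k=5,j=1): S=48.7875, (K−S)⁺=70.8425, hold=70.3377 ⇒ V=70.8425 exercise | (k=5,j=2): S=64.9730, (K−S)⁺=54.6570, hold=54.1521 ⇒ V=54.6570 exercise | (k=5,j=3): S=86.5282, (K−S)⁺=33.1018, hold=33.9376 ⇒ V=33.9376 continue | (k=5,j=4): S=115.2346, (K−S)⁺=4.3954, hold=14.7948 ⇒ V=14.7948 continue | (k=5,j=5): S=153.4644, (K−S)⁺=0.0000, hold=3.6397 ⇒ V=3.6397 continue  boundary S*=64.9730
step 4: (k=4,j=0): S=42.2762, (K−S)⁺=77.3538, hold=76.8489 ⇒ V=77.3538 exercise | (k=4,j=1): S=56.3016, (K−S)⁺=63.3284, hold=62.8235 ⇒ V=63.3284 exercise | (k=4,j=2): S=74.9800, (K−S)⁺=44.6500, hold=44.5438 ⇒ V=44.6500 exercise | (k=4,j=3): S=99.8551, (K−S)⁺=19.7749, hold=24.6638 ⇒ V=24.6638 continue | (k=4,j=4): S=132.9827, (K−S)⁺=0.0000, hold=9.4117 ⇒ V=9.4117 continue  boundary S*=74.9800
step 3: (k=3,j=0): S=48.7875, (K−S)⁺=70.8425, hold=70.3377 ⇒ V=70.8425 exercise | (k=3,j=1): S=64.9730, (K−S)⁺=54.6570, hold=54.1521 ⇒ V=54.6570 exercise | (k=3,j=2): S=86.5282, (K−S)⁺=33.1018, hold=34.9287 ⇒ V=34.9287 continue | (k=3,j=3): S=115.2346, (K−S)⁺=4.3954, hold=17.2849 ⇒ V=17.2849 continue  boundary S*=64.9730
step 2: (k=2,j=0): S=56.3016, (K−S)⁺=63.3284, hold=62.8235 ⇒ V=63.3284 exercise | (k=2,j=1): S=74.9800, (K−S)⁺=44.6500, hold=45.0165 ⇒ V=45.0165 continue | (k=2,j=2): S=99.8551, (K−S)⁺=19.7749, hold=26.3657 ⇒ V=26.3657 continue  boundary S*=56.3016
step 1: (k=1,j=0): S=64.9730, (K−S)⁺=54.6570, hold=54.3269 ⇒ V=54.6570 exercise | (k=1,j=1): S=86.5282, (K−S)⁺=33.1018, hold=35.9307 ⇒ V=35.9307 continue  boundary S*=64.9730
step 0: (k=0,j=0): S=74.9800, (K−S)⁺=44.6500, hold=45.4944 ⇒ V=45.4944 continue  boundary S*=-

price = 45.4944
boundary = - 64.9730 56.3016 64.9730 74.9800 64.9730 74.9800 86.5282 99.8551
tree:
45.4944
54.6570 35.9307
63.3284 45.0165 26.3657
70.8425 54.6570 34.9287 17.2849
77.3538 63.3284 44.6500 24.6638 9.4117
82.9961 70.8425 54.6570 33.9376 14.7948 3.6397
87.8853 77.3538 63.3284 44.6500 22.5857 6.4513 0.6138
92.1220 82.9961 70.8425 54.6570 33.1018 11.3471 1.1831 0.0000
95.7933 87.8853 77.3538 63.3284 44.6500 19.7749 2.2804 0.0000 0.0000
98.9746 92.1220 82.9961 70.8425 54.6570 33.1018 4.3954 0.0000 0.0000 0.0000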